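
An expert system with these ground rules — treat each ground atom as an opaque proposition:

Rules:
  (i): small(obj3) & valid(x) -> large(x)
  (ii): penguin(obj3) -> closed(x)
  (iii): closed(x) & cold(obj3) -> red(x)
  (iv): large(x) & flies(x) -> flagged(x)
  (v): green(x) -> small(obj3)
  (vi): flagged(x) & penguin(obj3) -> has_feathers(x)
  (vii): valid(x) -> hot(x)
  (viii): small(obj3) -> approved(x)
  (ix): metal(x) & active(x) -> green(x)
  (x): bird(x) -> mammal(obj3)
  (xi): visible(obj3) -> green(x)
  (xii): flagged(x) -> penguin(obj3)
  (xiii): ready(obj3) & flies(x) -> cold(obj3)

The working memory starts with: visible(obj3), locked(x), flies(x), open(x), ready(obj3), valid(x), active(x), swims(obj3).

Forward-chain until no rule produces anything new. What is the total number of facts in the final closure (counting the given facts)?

19

Round 1 fires (vii), (xi), (xiii), giving hot(x), green(x), cold(obj3).
Round 2 fires (v), giving small(obj3).
Round 3 fires (i), (viii), giving large(x), approved(x).
Round 4 fires (iv), giving flagged(x).
Round 5 fires (xii), giving penguin(obj3).
Round 6 fires (ii), (vi), giving closed(x), has_feathers(x).
Round 7 fires (iii), giving red(x).
Closure: {active(x), approved(x), closed(x), cold(obj3), flagged(x), flies(x), green(x), has_feathers(x), hot(x), large(x), locked(x), open(x), penguin(obj3), ready(obj3), red(x), small(obj3), swims(obj3), valid(x), visible(obj3)} — 19 facts.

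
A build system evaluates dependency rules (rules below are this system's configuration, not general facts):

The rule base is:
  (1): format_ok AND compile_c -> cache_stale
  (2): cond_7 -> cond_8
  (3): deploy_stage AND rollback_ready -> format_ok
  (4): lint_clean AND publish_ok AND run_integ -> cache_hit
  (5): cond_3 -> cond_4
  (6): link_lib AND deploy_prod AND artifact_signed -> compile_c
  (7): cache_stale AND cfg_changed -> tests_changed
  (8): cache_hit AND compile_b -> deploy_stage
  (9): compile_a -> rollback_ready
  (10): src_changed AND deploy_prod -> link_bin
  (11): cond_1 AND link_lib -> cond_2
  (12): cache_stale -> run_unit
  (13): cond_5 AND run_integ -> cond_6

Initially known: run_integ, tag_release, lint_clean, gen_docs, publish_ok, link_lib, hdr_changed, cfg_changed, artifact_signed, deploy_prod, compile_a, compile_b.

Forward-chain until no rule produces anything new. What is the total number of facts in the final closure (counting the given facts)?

20

Round 1 — (4), (6), (9), derive cache_hit, compile_c, rollback_ready.
Round 2 — (8), derive deploy_stage.
Round 3 — (3), derive format_ok.
Round 4 — (1), derive cache_stale.
Round 5 — (7), (12), derive tests_changed, run_unit.
Closure: {artifact_signed, cache_hit, cache_stale, cfg_changed, compile_a, compile_b, compile_c, deploy_prod, deploy_stage, format_ok, gen_docs, hdr_changed, link_lib, lint_clean, publish_ok, rollback_ready, run_integ, run_unit, tag_release, tests_changed} — 20 facts.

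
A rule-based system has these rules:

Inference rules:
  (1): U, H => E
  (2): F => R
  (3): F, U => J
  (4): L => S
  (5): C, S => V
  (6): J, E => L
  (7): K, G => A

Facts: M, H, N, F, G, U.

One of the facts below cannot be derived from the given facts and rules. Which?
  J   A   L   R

A

[1] (1) [U, H => E]; (2) [F => R]; (3) [F, U => J]. ⇒ new: E, R, J.
[2] (6) [J, E => L]. ⇒ new: L.
[3] (4) [L => S]. ⇒ new: S.
Derived: R (round 1), L (round 2), J (round 1). A never appears in any round.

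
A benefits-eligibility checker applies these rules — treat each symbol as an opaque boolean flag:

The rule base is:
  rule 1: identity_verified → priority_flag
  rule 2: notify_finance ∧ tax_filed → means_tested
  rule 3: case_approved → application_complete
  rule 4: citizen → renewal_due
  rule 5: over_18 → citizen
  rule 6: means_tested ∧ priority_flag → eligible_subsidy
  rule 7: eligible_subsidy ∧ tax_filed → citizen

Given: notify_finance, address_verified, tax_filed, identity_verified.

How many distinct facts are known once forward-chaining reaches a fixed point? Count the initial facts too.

9

Round 1: rule 1 [identity_verified → priority_flag]; rule 2 [notify_finance ∧ tax_filed → means_tested]. Adds priority_flag, means_tested.
Round 2: rule 6 [means_tested ∧ priority_flag → eligible_subsidy]. Adds eligible_subsidy.
Round 3: rule 7 [eligible_subsidy ∧ tax_filed → citizen]. Adds citizen.
Round 4: rule 4 [citizen → renewal_due]. Adds renewal_due.
Closure: {address_verified, citizen, eligible_subsidy, identity_verified, means_tested, notify_finance, priority_flag, renewal_due, tax_filed} — 9 facts.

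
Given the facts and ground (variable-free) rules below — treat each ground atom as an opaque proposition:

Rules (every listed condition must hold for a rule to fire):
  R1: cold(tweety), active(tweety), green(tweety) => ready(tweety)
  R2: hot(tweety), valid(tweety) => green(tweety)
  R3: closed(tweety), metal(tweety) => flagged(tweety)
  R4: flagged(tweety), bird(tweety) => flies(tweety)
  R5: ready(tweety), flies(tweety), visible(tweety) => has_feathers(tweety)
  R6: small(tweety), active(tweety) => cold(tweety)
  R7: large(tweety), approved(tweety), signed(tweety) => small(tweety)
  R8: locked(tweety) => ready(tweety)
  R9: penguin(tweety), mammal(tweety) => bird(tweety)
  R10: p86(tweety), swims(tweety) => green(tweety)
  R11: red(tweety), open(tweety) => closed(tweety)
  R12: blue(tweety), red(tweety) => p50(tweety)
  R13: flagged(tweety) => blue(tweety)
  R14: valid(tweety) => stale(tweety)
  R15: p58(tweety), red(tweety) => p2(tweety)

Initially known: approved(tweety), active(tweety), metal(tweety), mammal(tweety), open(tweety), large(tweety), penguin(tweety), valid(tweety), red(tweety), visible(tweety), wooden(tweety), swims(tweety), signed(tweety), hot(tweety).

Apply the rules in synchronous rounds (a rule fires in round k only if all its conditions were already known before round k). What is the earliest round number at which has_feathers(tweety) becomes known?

4

Round 1 — R2, R7, R9, R11, R14, derive green(tweety), small(tweety), bird(tweety), closed(tweety), stale(tweety).
Round 2 — R3, R6, derive flagged(tweety), cold(tweety).
Round 3 — R1, R4, R13, derive ready(tweety), flies(tweety), blue(tweety).
Round 4 — R5, R12, derive has_feathers(tweety), p50(tweety).
has_feathers(tweety) first appears in round 4.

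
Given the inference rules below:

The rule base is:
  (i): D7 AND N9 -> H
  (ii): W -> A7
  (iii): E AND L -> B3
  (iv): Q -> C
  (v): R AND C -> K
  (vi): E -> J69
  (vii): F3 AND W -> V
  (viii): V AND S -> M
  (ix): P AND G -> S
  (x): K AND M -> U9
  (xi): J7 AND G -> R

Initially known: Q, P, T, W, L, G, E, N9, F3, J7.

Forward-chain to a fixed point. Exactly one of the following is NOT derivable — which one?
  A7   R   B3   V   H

Round 1 — (ii), (iii), (iv), (vi), (vii), (ix), (xi), derive A7, B3, C, J69, V, S, R.
Round 2 — (v), (viii), derive K, M.
Round 3 — (x), derive U9.
Derived: B3 (round 1), R (round 1), A7 (round 1), V (round 1). H never appears in any round.

H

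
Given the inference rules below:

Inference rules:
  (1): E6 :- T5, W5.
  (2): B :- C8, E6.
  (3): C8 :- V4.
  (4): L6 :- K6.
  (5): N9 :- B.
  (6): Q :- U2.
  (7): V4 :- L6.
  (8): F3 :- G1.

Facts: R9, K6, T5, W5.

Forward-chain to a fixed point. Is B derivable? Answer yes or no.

Round 1 fires (1), (4), giving E6, L6.
Round 2 fires (7), giving V4.
Round 3 fires (3), giving C8.
Round 4 fires (2), giving B.
Round 5 fires (5), giving N9.
B appears in round 4, so it is derivable.

yes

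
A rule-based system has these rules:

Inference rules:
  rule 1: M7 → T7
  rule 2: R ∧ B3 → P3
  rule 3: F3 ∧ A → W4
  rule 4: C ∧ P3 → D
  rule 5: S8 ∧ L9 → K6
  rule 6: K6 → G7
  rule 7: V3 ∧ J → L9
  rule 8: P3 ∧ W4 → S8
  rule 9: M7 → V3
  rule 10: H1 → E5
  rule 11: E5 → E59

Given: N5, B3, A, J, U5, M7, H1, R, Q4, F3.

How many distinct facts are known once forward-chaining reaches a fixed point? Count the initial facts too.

20

Round 1: rule 1 [M7 → T7]; rule 2 [R ∧ B3 → P3]; rule 3 [F3 ∧ A → W4]; rule 9 [M7 → V3]; rule 10 [H1 → E5]. Adds T7, P3, W4, V3, E5.
Round 2: rule 7 [V3 ∧ J → L9]; rule 8 [P3 ∧ W4 → S8]; rule 11 [E5 → E59]. Adds L9, S8, E59.
Round 3: rule 5 [S8 ∧ L9 → K6]. Adds K6.
Round 4: rule 6 [K6 → G7]. Adds G7.
Closure: {A, B3, E5, E59, F3, G7, H1, J, K6, L9, M7, N5, P3, Q4, R, S8, T7, U5, V3, W4} — 20 facts.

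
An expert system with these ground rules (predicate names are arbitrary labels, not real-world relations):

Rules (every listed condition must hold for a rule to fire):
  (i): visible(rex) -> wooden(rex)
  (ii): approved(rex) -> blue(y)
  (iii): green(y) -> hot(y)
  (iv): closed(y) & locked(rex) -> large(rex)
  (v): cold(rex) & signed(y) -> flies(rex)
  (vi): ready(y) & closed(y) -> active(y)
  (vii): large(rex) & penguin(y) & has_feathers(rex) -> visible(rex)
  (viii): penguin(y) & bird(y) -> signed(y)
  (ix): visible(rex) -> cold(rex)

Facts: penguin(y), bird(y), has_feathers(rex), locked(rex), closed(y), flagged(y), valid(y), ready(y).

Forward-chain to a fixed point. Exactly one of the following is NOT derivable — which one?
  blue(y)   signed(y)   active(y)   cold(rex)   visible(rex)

blue(y)

Round 1: (iv) [closed(y) & locked(rex) -> large(rex)]; (vi) [ready(y) & closed(y) -> active(y)]; (viii) [penguin(y) & bird(y) -> signed(y)]. Adds large(rex), active(y), signed(y).
Round 2: (vii) [large(rex) & penguin(y) & has_feathers(rex) -> visible(rex)]. Adds visible(rex).
Round 3: (i) [visible(rex) -> wooden(rex)]; (ix) [visible(rex) -> cold(rex)]. Adds wooden(rex), cold(rex).
Round 4: (v) [cold(rex) & signed(y) -> flies(rex)]. Adds flies(rex).
Derived: signed(y) (round 1), active(y) (round 1), visible(rex) (round 2), cold(rex) (round 3). blue(y) never appears in any round.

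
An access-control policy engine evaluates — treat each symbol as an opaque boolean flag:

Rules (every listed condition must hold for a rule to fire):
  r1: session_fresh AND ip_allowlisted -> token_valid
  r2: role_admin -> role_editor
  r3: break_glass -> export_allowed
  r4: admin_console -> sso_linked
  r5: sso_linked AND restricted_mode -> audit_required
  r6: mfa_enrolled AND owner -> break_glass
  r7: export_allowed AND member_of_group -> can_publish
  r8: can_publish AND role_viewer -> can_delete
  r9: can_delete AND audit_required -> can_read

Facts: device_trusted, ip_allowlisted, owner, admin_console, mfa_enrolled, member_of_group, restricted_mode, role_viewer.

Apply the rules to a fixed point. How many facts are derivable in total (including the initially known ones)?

Round 1: r4 [admin_console -> sso_linked]; r6 [mfa_enrolled AND owner -> break_glass]. New: sso_linked, break_glass.
Round 2: r3 [break_glass -> export_allowed]; r5 [sso_linked AND restricted_mode -> audit_required]. New: export_allowed, audit_required.
Round 3: r7 [export_allowed AND member_of_group -> can_publish]. New: can_publish.
Round 4: r8 [can_publish AND role_viewer -> can_delete]. New: can_delete.
Round 5: r9 [can_delete AND audit_required -> can_read]. New: can_read.
Closure: {admin_console, audit_required, break_glass, can_delete, can_publish, can_read, device_trusted, export_allowed, ip_allowlisted, member_of_group, mfa_enrolled, owner, restricted_mode, role_viewer, sso_linked} — 15 facts.

15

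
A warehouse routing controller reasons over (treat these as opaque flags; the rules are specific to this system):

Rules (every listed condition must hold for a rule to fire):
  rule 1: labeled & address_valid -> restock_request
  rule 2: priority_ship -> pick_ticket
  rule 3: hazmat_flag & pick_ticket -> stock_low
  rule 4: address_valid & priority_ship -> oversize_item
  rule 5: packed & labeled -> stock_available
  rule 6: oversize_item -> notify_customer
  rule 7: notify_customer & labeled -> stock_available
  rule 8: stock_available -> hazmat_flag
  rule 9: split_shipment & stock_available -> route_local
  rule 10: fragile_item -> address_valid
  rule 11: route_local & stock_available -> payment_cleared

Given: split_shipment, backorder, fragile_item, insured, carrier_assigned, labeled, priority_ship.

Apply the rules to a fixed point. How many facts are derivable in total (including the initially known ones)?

17

Round 1 — rule 2, rule 10, derive pick_ticket, address_valid.
Round 2 — rule 1, rule 4, derive restock_request, oversize_item.
Round 3 — rule 6, derive notify_customer.
Round 4 — rule 7, derive stock_available.
Round 5 — rule 8, rule 9, derive hazmat_flag, route_local.
Round 6 — rule 3, rule 11, derive stock_low, payment_cleared.
Closure: {address_valid, backorder, carrier_assigned, fragile_item, hazmat_flag, insured, labeled, notify_customer, oversize_item, payment_cleared, pick_ticket, priority_ship, restock_request, route_local, split_shipment, stock_available, stock_low} — 17 facts.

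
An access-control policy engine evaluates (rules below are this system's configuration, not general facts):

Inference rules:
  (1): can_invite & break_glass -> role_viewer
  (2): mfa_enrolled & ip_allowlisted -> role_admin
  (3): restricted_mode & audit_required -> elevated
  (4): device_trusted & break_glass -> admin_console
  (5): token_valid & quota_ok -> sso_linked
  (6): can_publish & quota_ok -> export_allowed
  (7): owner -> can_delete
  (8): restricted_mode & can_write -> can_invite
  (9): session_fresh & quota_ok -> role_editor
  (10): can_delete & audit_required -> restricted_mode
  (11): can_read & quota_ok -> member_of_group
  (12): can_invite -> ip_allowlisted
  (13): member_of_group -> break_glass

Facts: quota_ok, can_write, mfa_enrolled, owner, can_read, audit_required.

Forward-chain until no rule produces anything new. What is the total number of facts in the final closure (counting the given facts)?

15

Round 1 — (7), (11), derive can_delete, member_of_group.
Round 2 — (10), (13), derive restricted_mode, break_glass.
Round 3 — (3), (8), derive elevated, can_invite.
Round 4 — (1), (12), derive role_viewer, ip_allowlisted.
Round 5 — (2), derive role_admin.
Closure: {audit_required, break_glass, can_delete, can_invite, can_read, can_write, elevated, ip_allowlisted, member_of_group, mfa_enrolled, owner, quota_ok, restricted_mode, role_admin, role_viewer} — 15 facts.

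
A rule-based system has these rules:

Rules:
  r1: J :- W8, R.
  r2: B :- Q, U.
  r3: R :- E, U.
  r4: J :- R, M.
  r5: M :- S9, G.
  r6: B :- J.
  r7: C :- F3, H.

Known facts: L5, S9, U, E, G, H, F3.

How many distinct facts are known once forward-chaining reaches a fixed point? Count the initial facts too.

12

Round 1: r3 [R :- E, U.]; r5 [M :- S9, G.]; r7 [C :- F3, H.]. Adds R, M, C.
Round 2: r4 [J :- R, M.]. Adds J.
Round 3: r6 [B :- J.]. Adds B.
Closure: {B, C, E, F3, G, H, J, L5, M, R, S9, U} — 12 facts.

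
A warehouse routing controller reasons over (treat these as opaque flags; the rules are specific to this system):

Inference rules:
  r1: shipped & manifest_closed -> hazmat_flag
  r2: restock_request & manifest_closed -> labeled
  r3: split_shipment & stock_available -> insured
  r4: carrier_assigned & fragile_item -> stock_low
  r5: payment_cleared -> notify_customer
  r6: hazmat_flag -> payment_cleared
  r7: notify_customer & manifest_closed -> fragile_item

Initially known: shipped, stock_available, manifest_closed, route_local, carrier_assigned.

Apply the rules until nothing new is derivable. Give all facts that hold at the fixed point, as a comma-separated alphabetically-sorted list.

carrier_assigned, fragile_item, hazmat_flag, manifest_closed, notify_customer, payment_cleared, route_local, shipped, stock_available, stock_low

Round 1: r1 [shipped & manifest_closed -> hazmat_flag]. Adds hazmat_flag.
Round 2: r6 [hazmat_flag -> payment_cleared]. Adds payment_cleared.
Round 3: r5 [payment_cleared -> notify_customer]. Adds notify_customer.
Round 4: r7 [notify_customer & manifest_closed -> fragile_item]. Adds fragile_item.
Round 5: r4 [carrier_assigned & fragile_item -> stock_low]. Adds stock_low.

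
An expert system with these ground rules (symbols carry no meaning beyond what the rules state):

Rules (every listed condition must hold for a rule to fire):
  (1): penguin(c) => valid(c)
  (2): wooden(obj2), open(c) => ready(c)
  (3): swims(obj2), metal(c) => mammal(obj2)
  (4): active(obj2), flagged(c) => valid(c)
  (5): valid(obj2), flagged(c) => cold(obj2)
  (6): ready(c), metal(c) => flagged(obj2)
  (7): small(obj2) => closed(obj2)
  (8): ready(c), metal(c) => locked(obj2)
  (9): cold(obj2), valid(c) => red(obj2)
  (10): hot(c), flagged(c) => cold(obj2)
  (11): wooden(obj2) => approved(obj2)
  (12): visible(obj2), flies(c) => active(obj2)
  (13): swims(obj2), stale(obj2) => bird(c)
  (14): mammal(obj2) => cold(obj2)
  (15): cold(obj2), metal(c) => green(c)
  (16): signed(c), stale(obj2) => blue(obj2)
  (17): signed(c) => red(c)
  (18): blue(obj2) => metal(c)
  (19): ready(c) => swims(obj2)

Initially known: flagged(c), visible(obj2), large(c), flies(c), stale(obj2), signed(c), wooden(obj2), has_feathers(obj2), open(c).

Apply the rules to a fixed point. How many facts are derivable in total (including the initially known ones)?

Round 1: (2) [wooden(obj2), open(c) => ready(c)]; (11) [wooden(obj2) => approved(obj2)]; (12) [visible(obj2), flies(c) => active(obj2)]; (16) [signed(c), stale(obj2) => blue(obj2)]; (17) [signed(c) => red(c)]. Adds ready(c), approved(obj2), active(obj2), blue(obj2), red(c).
Round 2: (4) [active(obj2), flagged(c) => valid(c)]; (18) [blue(obj2) => metal(c)]; (19) [ready(c) => swims(obj2)]. Adds valid(c), metal(c), swims(obj2).
Round 3: (3) [swims(obj2), metal(c) => mammal(obj2)]; (6) [ready(c), metal(c) => flagged(obj2)]; (8) [ready(c), metal(c) => locked(obj2)]; (13) [swims(obj2), stale(obj2) => bird(c)]. Adds mammal(obj2), flagged(obj2), locked(obj2), bird(c).
Round 4: (14) [mammal(obj2) => cold(obj2)]. Adds cold(obj2).
Round 5: (9) [cold(obj2), valid(c) => red(obj2)]; (15) [cold(obj2), metal(c) => green(c)]. Adds red(obj2), green(c).
Closure: {active(obj2), approved(obj2), bird(c), blue(obj2), cold(obj2), flagged(c), flagged(obj2), flies(c), green(c), has_feathers(obj2), large(c), locked(obj2), mammal(obj2), metal(c), open(c), ready(c), red(c), red(obj2), signed(c), stale(obj2), swims(obj2), valid(c), visible(obj2), wooden(obj2)} — 24 facts.

24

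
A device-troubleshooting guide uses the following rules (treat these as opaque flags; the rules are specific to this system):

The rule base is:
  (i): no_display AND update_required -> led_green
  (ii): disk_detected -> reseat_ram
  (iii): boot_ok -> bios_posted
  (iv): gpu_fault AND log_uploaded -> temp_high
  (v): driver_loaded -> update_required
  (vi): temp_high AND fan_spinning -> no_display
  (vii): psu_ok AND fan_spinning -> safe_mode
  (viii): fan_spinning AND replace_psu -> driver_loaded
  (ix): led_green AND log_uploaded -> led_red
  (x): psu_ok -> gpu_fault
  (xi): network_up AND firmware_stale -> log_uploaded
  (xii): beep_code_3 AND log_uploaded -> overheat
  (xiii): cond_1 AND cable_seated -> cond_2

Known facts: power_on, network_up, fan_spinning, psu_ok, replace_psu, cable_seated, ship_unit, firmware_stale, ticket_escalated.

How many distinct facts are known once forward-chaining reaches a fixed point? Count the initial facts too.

18

Round 1: (vii) [psu_ok AND fan_spinning -> safe_mode]; (viii) [fan_spinning AND replace_psu -> driver_loaded]; (x) [psu_ok -> gpu_fault]; (xi) [network_up AND firmware_stale -> log_uploaded]. Adds safe_mode, driver_loaded, gpu_fault, log_uploaded.
Round 2: (iv) [gpu_fault AND log_uploaded -> temp_high]; (v) [driver_loaded -> update_required]. Adds temp_high, update_required.
Round 3: (vi) [temp_high AND fan_spinning -> no_display]. Adds no_display.
Round 4: (i) [no_display AND update_required -> led_green]. Adds led_green.
Round 5: (ix) [led_green AND log_uploaded -> led_red]. Adds led_red.
Closure: {cable_seated, driver_loaded, fan_spinning, firmware_stale, gpu_fault, led_green, led_red, log_uploaded, network_up, no_display, power_on, psu_ok, replace_psu, safe_mode, ship_unit, temp_high, ticket_escalated, update_required} — 18 facts.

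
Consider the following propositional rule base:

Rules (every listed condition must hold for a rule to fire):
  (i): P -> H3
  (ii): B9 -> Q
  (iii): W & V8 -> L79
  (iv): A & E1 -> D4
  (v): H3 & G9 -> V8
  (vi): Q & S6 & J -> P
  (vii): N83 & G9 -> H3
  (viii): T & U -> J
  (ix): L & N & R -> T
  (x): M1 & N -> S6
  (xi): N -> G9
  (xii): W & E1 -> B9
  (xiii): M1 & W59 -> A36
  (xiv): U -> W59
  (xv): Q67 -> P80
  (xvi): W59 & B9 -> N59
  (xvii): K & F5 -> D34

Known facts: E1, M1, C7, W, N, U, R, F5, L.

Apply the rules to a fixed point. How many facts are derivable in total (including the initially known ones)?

Round 1 — (ix), (x), (xi), (xii), (xiv), derive T, S6, G9, B9, W59.
Round 2 — (ii), (viii), (xiii), (xvi), derive Q, J, A36, N59.
Round 3 — (vi), derive P.
Round 4 — (i), derive H3.
Round 5 — (v), derive V8.
Round 6 — (iii), derive L79.
Closure: {A36, B9, C7, E1, F5, G9, H3, J, L, L79, M1, N, N59, P, Q, R, S6, T, U, V8, W, W59} — 22 facts.

22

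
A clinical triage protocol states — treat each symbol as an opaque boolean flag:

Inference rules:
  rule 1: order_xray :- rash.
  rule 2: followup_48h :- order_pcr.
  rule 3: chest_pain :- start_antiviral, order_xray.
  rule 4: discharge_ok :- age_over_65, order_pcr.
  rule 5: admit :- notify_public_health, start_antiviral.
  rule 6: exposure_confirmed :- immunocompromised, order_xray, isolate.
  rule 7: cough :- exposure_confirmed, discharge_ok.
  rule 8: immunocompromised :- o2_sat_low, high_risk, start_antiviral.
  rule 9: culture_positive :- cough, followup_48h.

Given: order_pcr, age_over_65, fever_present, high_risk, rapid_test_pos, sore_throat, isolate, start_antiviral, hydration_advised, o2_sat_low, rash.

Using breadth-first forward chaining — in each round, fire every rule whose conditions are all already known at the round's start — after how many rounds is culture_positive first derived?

[1] rule 1 [order_xray :- rash.]; rule 2 [followup_48h :- order_pcr.]; rule 4 [discharge_ok :- age_over_65, order_pcr.]; rule 8 [immunocompromised :- o2_sat_low, high_risk, start_antiviral.]. ⇒ new: order_xray, followup_48h, discharge_ok, immunocompromised.
[2] rule 3 [chest_pain :- start_antiviral, order_xray.]; rule 6 [exposure_confirmed :- immunocompromised, order_xray, isolate.]. ⇒ new: chest_pain, exposure_confirmed.
[3] rule 7 [cough :- exposure_confirmed, discharge_ok.]. ⇒ new: cough.
[4] rule 9 [culture_positive :- cough, followup_48h.]. ⇒ new: culture_positive.
culture_positive first appears in round 4.

4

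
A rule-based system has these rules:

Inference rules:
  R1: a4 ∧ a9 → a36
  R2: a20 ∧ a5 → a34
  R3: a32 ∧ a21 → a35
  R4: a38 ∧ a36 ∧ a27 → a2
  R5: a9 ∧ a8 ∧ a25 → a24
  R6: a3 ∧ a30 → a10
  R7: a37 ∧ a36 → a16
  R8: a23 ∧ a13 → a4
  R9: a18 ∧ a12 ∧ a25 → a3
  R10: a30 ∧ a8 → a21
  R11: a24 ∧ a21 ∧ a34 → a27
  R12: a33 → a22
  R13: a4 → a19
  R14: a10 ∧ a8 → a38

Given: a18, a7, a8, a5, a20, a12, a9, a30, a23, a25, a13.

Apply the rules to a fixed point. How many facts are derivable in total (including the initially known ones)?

22

Round 1: R2 [a20 ∧ a5 → a34]; R5 [a9 ∧ a8 ∧ a25 → a24]; R8 [a23 ∧ a13 → a4]; R9 [a18 ∧ a12 ∧ a25 → a3]; R10 [a30 ∧ a8 → a21]. New: a34, a24, a4, a3, a21.
Round 2: R1 [a4 ∧ a9 → a36]; R6 [a3 ∧ a30 → a10]; R11 [a24 ∧ a21 ∧ a34 → a27]; R13 [a4 → a19]. New: a36, a10, a27, a19.
Round 3: R14 [a10 ∧ a8 → a38]. New: a38.
Round 4: R4 [a38 ∧ a36 ∧ a27 → a2]. New: a2.
Closure: {a10, a12, a13, a18, a19, a2, a20, a21, a23, a24, a25, a27, a3, a30, a34, a36, a38, a4, a5, a7, a8, a9} — 22 facts.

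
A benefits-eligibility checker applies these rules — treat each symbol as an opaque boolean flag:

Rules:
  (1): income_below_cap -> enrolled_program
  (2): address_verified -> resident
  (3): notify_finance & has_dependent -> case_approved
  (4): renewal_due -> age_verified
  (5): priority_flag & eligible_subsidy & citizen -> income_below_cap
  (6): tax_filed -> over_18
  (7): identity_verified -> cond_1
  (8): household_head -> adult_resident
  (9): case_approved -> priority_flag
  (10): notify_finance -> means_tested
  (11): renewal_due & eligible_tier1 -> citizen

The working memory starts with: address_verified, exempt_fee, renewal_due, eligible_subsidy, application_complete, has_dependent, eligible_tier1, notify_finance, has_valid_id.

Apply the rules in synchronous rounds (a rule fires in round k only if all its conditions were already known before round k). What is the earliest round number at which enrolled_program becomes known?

4

Round 1: (2) [address_verified -> resident]; (3) [notify_finance & has_dependent -> case_approved]; (4) [renewal_due -> age_verified]; (10) [notify_finance -> means_tested]; (11) [renewal_due & eligible_tier1 -> citizen]. Adds resident, case_approved, age_verified, means_tested, citizen.
Round 2: (9) [case_approved -> priority_flag]. Adds priority_flag.
Round 3: (5) [priority_flag & eligible_subsidy & citizen -> income_below_cap]. Adds income_below_cap.
Round 4: (1) [income_below_cap -> enrolled_program]. Adds enrolled_program.
enrolled_program first appears in round 4.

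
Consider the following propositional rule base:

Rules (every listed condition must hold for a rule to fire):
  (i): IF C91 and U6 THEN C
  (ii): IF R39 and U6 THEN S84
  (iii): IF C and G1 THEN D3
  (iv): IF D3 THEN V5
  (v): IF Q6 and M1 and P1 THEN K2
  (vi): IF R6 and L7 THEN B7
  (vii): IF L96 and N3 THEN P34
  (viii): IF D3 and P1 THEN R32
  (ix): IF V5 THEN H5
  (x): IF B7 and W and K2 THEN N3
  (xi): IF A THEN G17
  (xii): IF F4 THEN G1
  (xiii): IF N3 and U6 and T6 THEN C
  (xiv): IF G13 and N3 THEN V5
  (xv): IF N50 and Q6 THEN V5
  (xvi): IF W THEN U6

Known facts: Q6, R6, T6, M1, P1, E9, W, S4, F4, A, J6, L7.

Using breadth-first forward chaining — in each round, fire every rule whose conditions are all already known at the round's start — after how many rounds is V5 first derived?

5

Round 1 — (v), (vi), (xi), (xii), (xvi), derive K2, B7, G17, G1, U6.
Round 2 — (x), derive N3.
Round 3 — (xiii), derive C.
Round 4 — (iii), derive D3.
Round 5 — (iv), (viii), derive V5, R32.
V5 first appears in round 5.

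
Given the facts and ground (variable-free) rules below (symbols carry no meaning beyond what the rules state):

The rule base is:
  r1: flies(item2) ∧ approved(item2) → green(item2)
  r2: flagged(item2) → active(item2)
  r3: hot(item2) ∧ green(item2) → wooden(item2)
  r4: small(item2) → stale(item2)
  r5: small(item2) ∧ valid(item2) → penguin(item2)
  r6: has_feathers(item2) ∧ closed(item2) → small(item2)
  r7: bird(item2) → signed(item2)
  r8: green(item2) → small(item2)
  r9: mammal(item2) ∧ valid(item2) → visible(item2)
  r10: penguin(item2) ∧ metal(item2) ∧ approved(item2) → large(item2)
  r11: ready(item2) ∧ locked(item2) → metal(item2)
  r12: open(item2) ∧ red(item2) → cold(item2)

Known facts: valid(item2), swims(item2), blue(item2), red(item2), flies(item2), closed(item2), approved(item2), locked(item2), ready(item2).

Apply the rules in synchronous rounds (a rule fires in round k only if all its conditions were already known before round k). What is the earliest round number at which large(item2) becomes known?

Round 1: r1 [flies(item2) ∧ approved(item2) → green(item2)]; r11 [ready(item2) ∧ locked(item2) → metal(item2)]. Adds green(item2), metal(item2).
Round 2: r8 [green(item2) → small(item2)]. Adds small(item2).
Round 3: r4 [small(item2) → stale(item2)]; r5 [small(item2) ∧ valid(item2) → penguin(item2)]. Adds stale(item2), penguin(item2).
Round 4: r10 [penguin(item2) ∧ metal(item2) ∧ approved(item2) → large(item2)]. Adds large(item2).
large(item2) first appears in round 4.

4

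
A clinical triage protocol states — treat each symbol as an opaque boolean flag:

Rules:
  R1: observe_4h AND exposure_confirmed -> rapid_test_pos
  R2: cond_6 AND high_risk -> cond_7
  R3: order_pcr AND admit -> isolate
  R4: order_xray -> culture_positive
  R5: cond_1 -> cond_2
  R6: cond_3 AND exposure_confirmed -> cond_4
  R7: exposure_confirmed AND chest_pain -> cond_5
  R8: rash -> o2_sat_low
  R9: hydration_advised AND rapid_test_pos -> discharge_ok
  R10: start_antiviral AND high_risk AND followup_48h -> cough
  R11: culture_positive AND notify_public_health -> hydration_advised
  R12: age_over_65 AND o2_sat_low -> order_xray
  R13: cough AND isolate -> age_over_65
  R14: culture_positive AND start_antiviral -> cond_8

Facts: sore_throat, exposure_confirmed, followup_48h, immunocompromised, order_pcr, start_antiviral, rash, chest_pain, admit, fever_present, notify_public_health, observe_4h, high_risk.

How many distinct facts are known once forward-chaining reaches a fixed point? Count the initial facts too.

24

Round 1: R1 [observe_4h AND exposure_confirmed -> rapid_test_pos]; R3 [order_pcr AND admit -> isolate]; R7 [exposure_confirmed AND chest_pain -> cond_5]; R8 [rash -> o2_sat_low]; R10 [start_antiviral AND high_risk AND followup_48h -> cough]. Adds rapid_test_pos, isolate, cond_5, o2_sat_low, cough.
Round 2: R13 [cough AND isolate -> age_over_65]. Adds age_over_65.
Round 3: R12 [age_over_65 AND o2_sat_low -> order_xray]. Adds order_xray.
Round 4: R4 [order_xray -> culture_positive]. Adds culture_positive.
Round 5: R11 [culture_positive AND notify_public_health -> hydration_advised]; R14 [culture_positive AND start_antiviral -> cond_8]. Adds hydration_advised, cond_8.
Round 6: R9 [hydration_advised AND rapid_test_pos -> discharge_ok]. Adds discharge_ok.
Closure: {admit, age_over_65, chest_pain, cond_5, cond_8, cough, culture_positive, discharge_ok, exposure_confirmed, fever_present, followup_48h, high_risk, hydration_advised, immunocompromised, isolate, notify_public_health, o2_sat_low, observe_4h, order_pcr, order_xray, rapid_test_pos, rash, sore_throat, start_antiviral} — 24 facts.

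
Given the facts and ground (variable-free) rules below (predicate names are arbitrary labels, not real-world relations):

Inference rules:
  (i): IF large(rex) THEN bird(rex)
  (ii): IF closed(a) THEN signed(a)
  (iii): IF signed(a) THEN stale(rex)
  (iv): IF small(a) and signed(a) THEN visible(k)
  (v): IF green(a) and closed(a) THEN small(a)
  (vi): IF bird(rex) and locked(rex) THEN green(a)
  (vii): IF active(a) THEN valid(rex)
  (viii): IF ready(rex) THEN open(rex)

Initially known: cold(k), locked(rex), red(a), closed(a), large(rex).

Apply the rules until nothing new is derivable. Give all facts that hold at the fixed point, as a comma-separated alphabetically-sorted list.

Round 1 — (i), (ii), derive bird(rex), signed(a).
Round 2 — (iii), (vi), derive stale(rex), green(a).
Round 3 — (v), derive small(a).
Round 4 — (iv), derive visible(k).

bird(rex), closed(a), cold(k), green(a), large(rex), locked(rex), red(a), signed(a), small(a), stale(rex), visible(k)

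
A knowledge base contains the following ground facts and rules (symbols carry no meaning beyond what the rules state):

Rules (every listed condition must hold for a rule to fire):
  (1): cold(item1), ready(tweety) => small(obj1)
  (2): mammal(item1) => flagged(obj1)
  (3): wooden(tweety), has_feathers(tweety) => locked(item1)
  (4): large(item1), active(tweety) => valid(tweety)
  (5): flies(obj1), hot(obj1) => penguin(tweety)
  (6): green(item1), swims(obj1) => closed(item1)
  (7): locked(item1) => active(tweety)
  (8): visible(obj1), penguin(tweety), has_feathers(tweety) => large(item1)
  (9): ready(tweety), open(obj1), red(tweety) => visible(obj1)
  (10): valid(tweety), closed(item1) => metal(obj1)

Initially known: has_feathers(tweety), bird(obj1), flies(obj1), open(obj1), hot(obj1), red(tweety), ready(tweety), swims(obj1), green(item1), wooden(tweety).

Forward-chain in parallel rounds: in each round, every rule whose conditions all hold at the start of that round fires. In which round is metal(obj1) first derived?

Round 1: (3) [wooden(tweety), has_feathers(tweety) => locked(item1)]; (5) [flies(obj1), hot(obj1) => penguin(tweety)]; (6) [green(item1), swims(obj1) => closed(item1)]; (9) [ready(tweety), open(obj1), red(tweety) => visible(obj1)]. Adds locked(item1), penguin(tweety), closed(item1), visible(obj1).
Round 2: (7) [locked(item1) => active(tweety)]; (8) [visible(obj1), penguin(tweety), has_feathers(tweety) => large(item1)]. Adds active(tweety), large(item1).
Round 3: (4) [large(item1), active(tweety) => valid(tweety)]. Adds valid(tweety).
Round 4: (10) [valid(tweety), closed(item1) => metal(obj1)]. Adds metal(obj1).
metal(obj1) first appears in round 4.

4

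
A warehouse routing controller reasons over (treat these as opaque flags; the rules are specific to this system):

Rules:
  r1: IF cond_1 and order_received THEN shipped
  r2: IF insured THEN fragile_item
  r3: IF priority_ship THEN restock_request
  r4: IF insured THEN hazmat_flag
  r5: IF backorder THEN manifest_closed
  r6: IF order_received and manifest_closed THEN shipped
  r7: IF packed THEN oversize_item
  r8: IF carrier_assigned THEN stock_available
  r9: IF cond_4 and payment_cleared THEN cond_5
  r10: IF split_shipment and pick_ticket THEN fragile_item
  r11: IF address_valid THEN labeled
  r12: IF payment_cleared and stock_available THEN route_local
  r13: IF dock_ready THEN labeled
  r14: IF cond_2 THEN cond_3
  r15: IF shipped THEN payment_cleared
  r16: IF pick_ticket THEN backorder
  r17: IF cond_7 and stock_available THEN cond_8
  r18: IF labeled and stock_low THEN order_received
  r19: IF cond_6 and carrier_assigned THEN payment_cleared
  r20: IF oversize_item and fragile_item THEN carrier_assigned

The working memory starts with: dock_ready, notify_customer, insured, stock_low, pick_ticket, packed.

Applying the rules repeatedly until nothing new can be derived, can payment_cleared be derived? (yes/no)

yes

Round 1 fires r2, r4, r7, r13, r16, giving fragile_item, hazmat_flag, oversize_item, labeled, backorder.
Round 2 fires r5, r18, r20, giving manifest_closed, order_received, carrier_assigned.
Round 3 fires r6, r8, giving shipped, stock_available.
Round 4 fires r15, giving payment_cleared.
Round 5 fires r12, giving route_local.
payment_cleared appears in round 4, so it is derivable.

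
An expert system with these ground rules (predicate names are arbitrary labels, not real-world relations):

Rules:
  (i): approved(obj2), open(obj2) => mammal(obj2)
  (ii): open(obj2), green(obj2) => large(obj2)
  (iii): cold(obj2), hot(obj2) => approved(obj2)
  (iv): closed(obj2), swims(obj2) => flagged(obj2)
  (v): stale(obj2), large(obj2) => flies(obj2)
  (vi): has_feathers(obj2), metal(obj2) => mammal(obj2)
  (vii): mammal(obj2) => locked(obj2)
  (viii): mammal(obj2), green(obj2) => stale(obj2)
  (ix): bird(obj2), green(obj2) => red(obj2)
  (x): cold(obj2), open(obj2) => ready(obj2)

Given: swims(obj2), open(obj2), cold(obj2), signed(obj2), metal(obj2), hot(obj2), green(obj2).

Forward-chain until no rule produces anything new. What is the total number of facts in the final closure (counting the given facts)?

[1] (ii) [open(obj2), green(obj2) => large(obj2)]; (iii) [cold(obj2), hot(obj2) => approved(obj2)]; (x) [cold(obj2), open(obj2) => ready(obj2)]. ⇒ new: large(obj2), approved(obj2), ready(obj2).
[2] (i) [approved(obj2), open(obj2) => mammal(obj2)]. ⇒ new: mammal(obj2).
[3] (vii) [mammal(obj2) => locked(obj2)]; (viii) [mammal(obj2), green(obj2) => stale(obj2)]. ⇒ new: locked(obj2), stale(obj2).
[4] (v) [stale(obj2), large(obj2) => flies(obj2)]. ⇒ new: flies(obj2).
Closure: {approved(obj2), cold(obj2), flies(obj2), green(obj2), hot(obj2), large(obj2), locked(obj2), mammal(obj2), metal(obj2), open(obj2), ready(obj2), signed(obj2), stale(obj2), swims(obj2)} — 14 facts.

14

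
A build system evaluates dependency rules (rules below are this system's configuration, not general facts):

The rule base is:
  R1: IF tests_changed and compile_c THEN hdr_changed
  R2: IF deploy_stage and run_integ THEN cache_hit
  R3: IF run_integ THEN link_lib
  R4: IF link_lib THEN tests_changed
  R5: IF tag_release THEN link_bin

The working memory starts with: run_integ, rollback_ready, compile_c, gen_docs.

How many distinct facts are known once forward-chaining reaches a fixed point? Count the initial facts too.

7

[1] R3 [IF run_integ THEN link_lib]. ⇒ new: link_lib.
[2] R4 [IF link_lib THEN tests_changed]. ⇒ new: tests_changed.
[3] R1 [IF tests_changed and compile_c THEN hdr_changed]. ⇒ new: hdr_changed.
Closure: {compile_c, gen_docs, hdr_changed, link_lib, rollback_ready, run_integ, tests_changed} — 7 facts.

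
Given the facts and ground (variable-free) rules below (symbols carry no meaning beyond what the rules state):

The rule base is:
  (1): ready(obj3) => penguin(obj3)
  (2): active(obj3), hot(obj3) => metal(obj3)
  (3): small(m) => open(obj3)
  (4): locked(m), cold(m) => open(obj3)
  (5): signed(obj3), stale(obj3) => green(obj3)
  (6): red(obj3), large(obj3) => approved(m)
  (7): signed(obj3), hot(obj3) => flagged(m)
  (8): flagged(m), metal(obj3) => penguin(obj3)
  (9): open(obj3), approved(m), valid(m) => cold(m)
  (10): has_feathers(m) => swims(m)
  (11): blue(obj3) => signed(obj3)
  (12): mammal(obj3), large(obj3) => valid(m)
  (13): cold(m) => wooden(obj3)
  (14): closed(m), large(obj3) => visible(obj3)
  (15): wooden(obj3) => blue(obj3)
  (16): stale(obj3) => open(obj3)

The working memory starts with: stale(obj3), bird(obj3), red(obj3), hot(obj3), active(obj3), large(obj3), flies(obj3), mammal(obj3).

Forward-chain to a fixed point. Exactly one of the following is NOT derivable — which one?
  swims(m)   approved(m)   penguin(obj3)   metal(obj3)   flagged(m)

Round 1 fires (2), (6), (12), (16), giving metal(obj3), approved(m), valid(m), open(obj3).
Round 2 fires (9), giving cold(m).
Round 3 fires (13), giving wooden(obj3).
Round 4 fires (15), giving blue(obj3).
Round 5 fires (11), giving signed(obj3).
Round 6 fires (5), (7), giving green(obj3), flagged(m).
Round 7 fires (8), giving penguin(obj3).
Derived: approved(m) (round 1), penguin(obj3) (round 7), flagged(m) (round 6), metal(obj3) (round 1). swims(m) never appears in any round.

swims(m)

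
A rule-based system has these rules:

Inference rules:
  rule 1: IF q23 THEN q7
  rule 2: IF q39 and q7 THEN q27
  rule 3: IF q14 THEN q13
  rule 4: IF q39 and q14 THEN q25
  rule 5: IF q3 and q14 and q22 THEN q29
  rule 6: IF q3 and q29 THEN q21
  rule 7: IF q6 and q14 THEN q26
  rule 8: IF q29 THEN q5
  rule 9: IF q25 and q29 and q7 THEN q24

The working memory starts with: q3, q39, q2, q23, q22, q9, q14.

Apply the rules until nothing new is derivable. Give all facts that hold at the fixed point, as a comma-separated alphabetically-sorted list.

Round 1 fires rule 1, rule 3, rule 4, rule 5, giving q7, q13, q25, q29.
Round 2 fires rule 2, rule 6, rule 8, rule 9, giving q27, q21, q5, q24.

q13, q14, q2, q21, q22, q23, q24, q25, q27, q29, q3, q39, q5, q7, q9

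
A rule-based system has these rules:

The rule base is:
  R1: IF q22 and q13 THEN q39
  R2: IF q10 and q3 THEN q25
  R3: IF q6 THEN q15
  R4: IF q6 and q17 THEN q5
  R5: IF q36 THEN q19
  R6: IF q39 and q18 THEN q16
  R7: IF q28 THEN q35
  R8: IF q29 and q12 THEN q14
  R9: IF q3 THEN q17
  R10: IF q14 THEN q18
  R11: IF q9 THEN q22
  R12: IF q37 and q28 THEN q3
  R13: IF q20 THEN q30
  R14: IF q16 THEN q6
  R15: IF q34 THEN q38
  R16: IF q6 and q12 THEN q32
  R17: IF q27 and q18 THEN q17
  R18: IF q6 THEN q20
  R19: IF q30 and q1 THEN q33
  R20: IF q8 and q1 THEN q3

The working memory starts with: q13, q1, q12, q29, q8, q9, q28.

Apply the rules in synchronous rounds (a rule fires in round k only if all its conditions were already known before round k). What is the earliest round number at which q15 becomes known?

Round 1 — R7, R8, R11, R20, derive q35, q14, q22, q3.
Round 2 — R1, R9, R10, derive q39, q17, q18.
Round 3 — R6, derive q16.
Round 4 — R14, derive q6.
Round 5 — R3, R4, R16, R18, derive q15, q5, q32, q20.
q15 first appears in round 5.

5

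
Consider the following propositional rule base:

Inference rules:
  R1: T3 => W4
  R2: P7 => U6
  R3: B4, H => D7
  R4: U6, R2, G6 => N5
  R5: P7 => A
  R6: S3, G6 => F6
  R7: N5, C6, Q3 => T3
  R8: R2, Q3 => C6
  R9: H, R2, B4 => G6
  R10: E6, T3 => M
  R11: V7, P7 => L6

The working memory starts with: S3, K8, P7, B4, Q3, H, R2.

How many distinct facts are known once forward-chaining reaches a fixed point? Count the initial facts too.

16

Round 1: R2 [P7 => U6]; R3 [B4, H => D7]; R5 [P7 => A]; R8 [R2, Q3 => C6]; R9 [H, R2, B4 => G6]. Adds U6, D7, A, C6, G6.
Round 2: R4 [U6, R2, G6 => N5]; R6 [S3, G6 => F6]. Adds N5, F6.
Round 3: R7 [N5, C6, Q3 => T3]. Adds T3.
Round 4: R1 [T3 => W4]. Adds W4.
Closure: {A, B4, C6, D7, F6, G6, H, K8, N5, P7, Q3, R2, S3, T3, U6, W4} — 16 facts.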